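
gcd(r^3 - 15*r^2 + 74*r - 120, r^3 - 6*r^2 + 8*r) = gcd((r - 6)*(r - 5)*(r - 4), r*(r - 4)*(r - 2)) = r - 4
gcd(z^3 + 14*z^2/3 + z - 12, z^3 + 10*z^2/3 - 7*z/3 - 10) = z + 3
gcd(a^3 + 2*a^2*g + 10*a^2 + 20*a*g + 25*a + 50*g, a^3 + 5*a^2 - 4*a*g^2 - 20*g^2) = a^2 + 2*a*g + 5*a + 10*g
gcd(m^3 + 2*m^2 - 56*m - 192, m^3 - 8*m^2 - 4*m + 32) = m - 8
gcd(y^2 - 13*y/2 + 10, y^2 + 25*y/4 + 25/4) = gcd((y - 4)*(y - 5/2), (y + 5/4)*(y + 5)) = 1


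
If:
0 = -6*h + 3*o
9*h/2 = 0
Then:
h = 0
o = 0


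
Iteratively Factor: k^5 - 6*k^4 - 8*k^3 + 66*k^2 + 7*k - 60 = (k + 3)*(k^4 - 9*k^3 + 19*k^2 + 9*k - 20) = (k + 1)*(k + 3)*(k^3 - 10*k^2 + 29*k - 20) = (k - 1)*(k + 1)*(k + 3)*(k^2 - 9*k + 20) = (k - 5)*(k - 1)*(k + 1)*(k + 3)*(k - 4)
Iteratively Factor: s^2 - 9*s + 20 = (s - 4)*(s - 5)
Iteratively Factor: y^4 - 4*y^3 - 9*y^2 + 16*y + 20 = (y - 2)*(y^3 - 2*y^2 - 13*y - 10) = (y - 5)*(y - 2)*(y^2 + 3*y + 2) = (y - 5)*(y - 2)*(y + 2)*(y + 1)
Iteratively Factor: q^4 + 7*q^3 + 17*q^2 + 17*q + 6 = (q + 1)*(q^3 + 6*q^2 + 11*q + 6) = (q + 1)*(q + 2)*(q^2 + 4*q + 3) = (q + 1)*(q + 2)*(q + 3)*(q + 1)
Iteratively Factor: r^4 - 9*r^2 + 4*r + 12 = (r + 3)*(r^3 - 3*r^2 + 4) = (r + 1)*(r + 3)*(r^2 - 4*r + 4) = (r - 2)*(r + 1)*(r + 3)*(r - 2)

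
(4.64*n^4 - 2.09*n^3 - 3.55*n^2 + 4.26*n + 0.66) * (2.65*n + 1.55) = 12.296*n^5 + 1.6535*n^4 - 12.647*n^3 + 5.7865*n^2 + 8.352*n + 1.023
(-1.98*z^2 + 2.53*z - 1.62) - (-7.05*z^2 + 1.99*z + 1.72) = 5.07*z^2 + 0.54*z - 3.34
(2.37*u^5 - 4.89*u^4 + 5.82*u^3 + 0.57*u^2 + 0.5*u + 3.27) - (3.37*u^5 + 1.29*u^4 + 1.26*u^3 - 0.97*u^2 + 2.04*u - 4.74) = -1.0*u^5 - 6.18*u^4 + 4.56*u^3 + 1.54*u^2 - 1.54*u + 8.01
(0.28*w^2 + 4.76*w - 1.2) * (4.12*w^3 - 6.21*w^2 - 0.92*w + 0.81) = 1.1536*w^5 + 17.8724*w^4 - 34.7612*w^3 + 3.2996*w^2 + 4.9596*w - 0.972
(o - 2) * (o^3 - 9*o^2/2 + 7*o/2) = o^4 - 13*o^3/2 + 25*o^2/2 - 7*o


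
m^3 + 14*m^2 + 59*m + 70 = (m + 2)*(m + 5)*(m + 7)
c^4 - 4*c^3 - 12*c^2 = c^2*(c - 6)*(c + 2)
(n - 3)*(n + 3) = n^2 - 9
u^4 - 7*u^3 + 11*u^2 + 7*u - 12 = (u - 4)*(u - 3)*(u - 1)*(u + 1)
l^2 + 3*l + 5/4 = (l + 1/2)*(l + 5/2)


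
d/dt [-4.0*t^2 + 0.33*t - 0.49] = 0.33 - 8.0*t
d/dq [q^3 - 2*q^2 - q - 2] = 3*q^2 - 4*q - 1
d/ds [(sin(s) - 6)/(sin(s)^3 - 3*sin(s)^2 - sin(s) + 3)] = (-2*sin(s)^3 + 21*sin(s)^2 - 36*sin(s) - 3)/((sin(s) - 3)^2*cos(s)^3)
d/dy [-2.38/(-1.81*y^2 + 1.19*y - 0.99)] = (2.8322 - 8.6156*y)/(1.81*y^2 - 1.19*y + 0.99)^2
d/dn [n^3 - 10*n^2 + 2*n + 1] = 3*n^2 - 20*n + 2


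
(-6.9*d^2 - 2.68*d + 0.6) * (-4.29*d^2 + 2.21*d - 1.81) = 29.601*d^4 - 3.7518*d^3 + 3.9922*d^2 + 6.1768*d - 1.086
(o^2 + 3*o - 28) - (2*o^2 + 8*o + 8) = -o^2 - 5*o - 36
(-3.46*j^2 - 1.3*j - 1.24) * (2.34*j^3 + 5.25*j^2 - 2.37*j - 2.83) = -8.0964*j^5 - 21.207*j^4 - 1.5264*j^3 + 6.3628*j^2 + 6.6178*j + 3.5092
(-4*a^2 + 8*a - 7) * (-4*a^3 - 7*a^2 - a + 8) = 16*a^5 - 4*a^4 - 24*a^3 + 9*a^2 + 71*a - 56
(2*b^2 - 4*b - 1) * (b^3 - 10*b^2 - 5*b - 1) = 2*b^5 - 24*b^4 + 29*b^3 + 28*b^2 + 9*b + 1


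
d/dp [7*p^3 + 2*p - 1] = 21*p^2 + 2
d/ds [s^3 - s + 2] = 3*s^2 - 1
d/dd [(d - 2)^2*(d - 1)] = (d - 2)*(3*d - 4)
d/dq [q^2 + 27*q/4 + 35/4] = 2*q + 27/4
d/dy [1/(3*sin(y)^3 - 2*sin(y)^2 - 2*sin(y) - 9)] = (-9*sin(y)^2 + 4*sin(y) + 2)*cos(y)/(sin(y)/4 - 3*sin(3*y)/4 + cos(2*y) - 10)^2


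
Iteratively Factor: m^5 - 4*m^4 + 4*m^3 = (m - 2)*(m^4 - 2*m^3) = m*(m - 2)*(m^3 - 2*m^2) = m^2*(m - 2)*(m^2 - 2*m) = m^2*(m - 2)^2*(m)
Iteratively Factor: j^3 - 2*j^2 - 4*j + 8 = (j + 2)*(j^2 - 4*j + 4) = (j - 2)*(j + 2)*(j - 2)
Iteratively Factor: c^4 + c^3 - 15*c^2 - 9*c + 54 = (c - 2)*(c^3 + 3*c^2 - 9*c - 27) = (c - 2)*(c + 3)*(c^2 - 9) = (c - 3)*(c - 2)*(c + 3)*(c + 3)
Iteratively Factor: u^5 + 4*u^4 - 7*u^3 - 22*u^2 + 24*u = (u)*(u^4 + 4*u^3 - 7*u^2 - 22*u + 24) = u*(u + 4)*(u^3 - 7*u + 6) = u*(u - 2)*(u + 4)*(u^2 + 2*u - 3) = u*(u - 2)*(u + 3)*(u + 4)*(u - 1)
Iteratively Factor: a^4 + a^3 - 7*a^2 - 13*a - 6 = (a + 2)*(a^3 - a^2 - 5*a - 3) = (a - 3)*(a + 2)*(a^2 + 2*a + 1) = (a - 3)*(a + 1)*(a + 2)*(a + 1)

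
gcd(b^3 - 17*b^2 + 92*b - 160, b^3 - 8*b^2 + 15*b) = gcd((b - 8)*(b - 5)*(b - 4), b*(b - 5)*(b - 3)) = b - 5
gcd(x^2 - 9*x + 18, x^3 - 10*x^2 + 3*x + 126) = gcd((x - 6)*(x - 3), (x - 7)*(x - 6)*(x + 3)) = x - 6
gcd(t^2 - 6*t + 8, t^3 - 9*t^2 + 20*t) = t - 4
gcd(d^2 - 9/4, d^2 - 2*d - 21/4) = d + 3/2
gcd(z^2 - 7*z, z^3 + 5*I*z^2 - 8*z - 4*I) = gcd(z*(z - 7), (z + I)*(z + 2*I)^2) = 1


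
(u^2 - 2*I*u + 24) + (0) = u^2 - 2*I*u + 24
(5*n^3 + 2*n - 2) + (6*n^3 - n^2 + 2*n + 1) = 11*n^3 - n^2 + 4*n - 1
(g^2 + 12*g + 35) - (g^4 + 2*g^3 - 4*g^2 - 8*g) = -g^4 - 2*g^3 + 5*g^2 + 20*g + 35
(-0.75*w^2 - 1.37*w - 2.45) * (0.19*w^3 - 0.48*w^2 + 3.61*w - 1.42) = -0.1425*w^5 + 0.0997*w^4 - 2.5154*w^3 - 2.7047*w^2 - 6.8991*w + 3.479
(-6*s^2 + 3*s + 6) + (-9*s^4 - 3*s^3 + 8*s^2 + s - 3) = -9*s^4 - 3*s^3 + 2*s^2 + 4*s + 3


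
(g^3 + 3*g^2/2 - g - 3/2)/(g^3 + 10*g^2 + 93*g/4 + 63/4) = 2*(g^2 - 1)/(2*g^2 + 17*g + 21)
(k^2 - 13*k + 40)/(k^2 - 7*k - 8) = (k - 5)/(k + 1)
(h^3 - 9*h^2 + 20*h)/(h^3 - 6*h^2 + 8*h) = (h - 5)/(h - 2)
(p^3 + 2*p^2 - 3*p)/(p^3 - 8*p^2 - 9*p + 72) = p*(p - 1)/(p^2 - 11*p + 24)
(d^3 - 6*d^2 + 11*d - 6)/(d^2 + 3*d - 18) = (d^2 - 3*d + 2)/(d + 6)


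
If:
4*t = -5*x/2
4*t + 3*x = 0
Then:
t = 0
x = 0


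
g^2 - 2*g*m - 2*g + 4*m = (g - 2)*(g - 2*m)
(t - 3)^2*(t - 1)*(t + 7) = t^4 - 34*t^2 + 96*t - 63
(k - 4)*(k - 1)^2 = k^3 - 6*k^2 + 9*k - 4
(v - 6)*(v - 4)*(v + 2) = v^3 - 8*v^2 + 4*v + 48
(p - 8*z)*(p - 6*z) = p^2 - 14*p*z + 48*z^2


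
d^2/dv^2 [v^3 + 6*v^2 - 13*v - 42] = 6*v + 12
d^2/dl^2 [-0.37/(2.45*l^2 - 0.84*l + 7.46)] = (4.44185*l^2 - 1.52292*l - 0.37*(4.9*l - 0.84)*(9.8*l - 1.68) + 13.52498)/(2.45*l^2 - 0.84*l + 7.46)^3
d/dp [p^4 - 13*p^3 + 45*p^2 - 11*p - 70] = 4*p^3 - 39*p^2 + 90*p - 11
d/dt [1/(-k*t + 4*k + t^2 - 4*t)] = (k - 2*t + 4)/(k*t - 4*k - t^2 + 4*t)^2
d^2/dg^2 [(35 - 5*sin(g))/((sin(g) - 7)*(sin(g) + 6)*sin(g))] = 10*(2*sin(g) + 9 + 15/sin(g) - 18/sin(g)^2 - 36/sin(g)^3)/(sin(g) + 6)^3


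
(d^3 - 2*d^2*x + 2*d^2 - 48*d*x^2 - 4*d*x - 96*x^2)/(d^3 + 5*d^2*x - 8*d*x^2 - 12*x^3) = (-d^2 + 8*d*x - 2*d + 16*x)/(-d^2 + d*x + 2*x^2)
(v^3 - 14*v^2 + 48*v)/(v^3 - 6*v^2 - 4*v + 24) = v*(v - 8)/(v^2 - 4)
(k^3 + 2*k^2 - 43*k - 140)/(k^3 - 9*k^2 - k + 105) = (k^2 + 9*k + 20)/(k^2 - 2*k - 15)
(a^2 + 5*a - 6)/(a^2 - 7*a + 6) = (a + 6)/(a - 6)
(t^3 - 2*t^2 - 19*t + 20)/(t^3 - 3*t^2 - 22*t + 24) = (t - 5)/(t - 6)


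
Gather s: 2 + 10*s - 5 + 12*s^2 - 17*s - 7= 12*s^2 - 7*s - 10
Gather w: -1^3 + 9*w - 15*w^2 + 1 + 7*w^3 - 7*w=7*w^3 - 15*w^2 + 2*w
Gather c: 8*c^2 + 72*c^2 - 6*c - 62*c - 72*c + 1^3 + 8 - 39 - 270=80*c^2 - 140*c - 300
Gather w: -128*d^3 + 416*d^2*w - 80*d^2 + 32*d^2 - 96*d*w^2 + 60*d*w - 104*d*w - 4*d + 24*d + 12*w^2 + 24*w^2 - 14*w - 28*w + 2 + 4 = -128*d^3 - 48*d^2 + 20*d + w^2*(36 - 96*d) + w*(416*d^2 - 44*d - 42) + 6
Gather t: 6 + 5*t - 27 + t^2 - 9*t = t^2 - 4*t - 21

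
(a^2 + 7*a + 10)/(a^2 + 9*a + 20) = (a + 2)/(a + 4)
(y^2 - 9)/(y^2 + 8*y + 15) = (y - 3)/(y + 5)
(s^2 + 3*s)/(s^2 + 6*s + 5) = s*(s + 3)/(s^2 + 6*s + 5)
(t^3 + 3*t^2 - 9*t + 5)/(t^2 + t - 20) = (t^2 - 2*t + 1)/(t - 4)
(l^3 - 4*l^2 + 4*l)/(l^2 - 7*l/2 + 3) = 2*l*(l - 2)/(2*l - 3)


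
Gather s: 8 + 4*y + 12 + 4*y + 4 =8*y + 24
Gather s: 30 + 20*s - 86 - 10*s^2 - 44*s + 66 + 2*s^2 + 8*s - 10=-8*s^2 - 16*s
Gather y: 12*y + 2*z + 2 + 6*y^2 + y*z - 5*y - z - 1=6*y^2 + y*(z + 7) + z + 1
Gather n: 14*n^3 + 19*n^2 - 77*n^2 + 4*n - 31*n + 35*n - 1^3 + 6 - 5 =14*n^3 - 58*n^2 + 8*n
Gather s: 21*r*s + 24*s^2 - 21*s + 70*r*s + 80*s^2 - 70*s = 104*s^2 + s*(91*r - 91)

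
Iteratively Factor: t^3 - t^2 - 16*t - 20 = (t + 2)*(t^2 - 3*t - 10) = (t - 5)*(t + 2)*(t + 2)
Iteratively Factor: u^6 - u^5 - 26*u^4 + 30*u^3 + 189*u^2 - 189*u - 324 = (u + 1)*(u^5 - 2*u^4 - 24*u^3 + 54*u^2 + 135*u - 324) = (u - 3)*(u + 1)*(u^4 + u^3 - 21*u^2 - 9*u + 108) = (u - 3)*(u + 1)*(u + 4)*(u^3 - 3*u^2 - 9*u + 27) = (u - 3)^2*(u + 1)*(u + 4)*(u^2 - 9) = (u - 3)^2*(u + 1)*(u + 3)*(u + 4)*(u - 3)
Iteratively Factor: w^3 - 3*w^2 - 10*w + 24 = (w - 4)*(w^2 + w - 6) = (w - 4)*(w - 2)*(w + 3)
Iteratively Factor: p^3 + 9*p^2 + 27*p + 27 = (p + 3)*(p^2 + 6*p + 9) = (p + 3)^2*(p + 3)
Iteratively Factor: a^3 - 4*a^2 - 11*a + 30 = (a - 5)*(a^2 + a - 6) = (a - 5)*(a - 2)*(a + 3)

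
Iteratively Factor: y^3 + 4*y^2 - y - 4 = (y - 1)*(y^2 + 5*y + 4) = (y - 1)*(y + 1)*(y + 4)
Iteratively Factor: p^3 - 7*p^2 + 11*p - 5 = (p - 1)*(p^2 - 6*p + 5) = (p - 5)*(p - 1)*(p - 1)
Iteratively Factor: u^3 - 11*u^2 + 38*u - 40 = (u - 4)*(u^2 - 7*u + 10) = (u - 4)*(u - 2)*(u - 5)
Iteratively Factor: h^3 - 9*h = (h)*(h^2 - 9) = h*(h + 3)*(h - 3)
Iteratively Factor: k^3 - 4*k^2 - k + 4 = (k + 1)*(k^2 - 5*k + 4) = (k - 4)*(k + 1)*(k - 1)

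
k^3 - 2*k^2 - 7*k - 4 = (k - 4)*(k + 1)^2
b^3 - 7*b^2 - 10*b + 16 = (b - 8)*(b - 1)*(b + 2)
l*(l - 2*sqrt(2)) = l^2 - 2*sqrt(2)*l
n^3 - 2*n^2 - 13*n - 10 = (n - 5)*(n + 1)*(n + 2)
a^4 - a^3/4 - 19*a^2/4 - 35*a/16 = a*(a - 5/2)*(a + 1/2)*(a + 7/4)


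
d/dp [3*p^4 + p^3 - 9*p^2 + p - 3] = 12*p^3 + 3*p^2 - 18*p + 1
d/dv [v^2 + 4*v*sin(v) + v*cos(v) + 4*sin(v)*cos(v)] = -v*sin(v) + 4*v*cos(v) + 2*v + 4*sin(v) + cos(v) + 4*cos(2*v)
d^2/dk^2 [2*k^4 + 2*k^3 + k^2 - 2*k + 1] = 24*k^2 + 12*k + 2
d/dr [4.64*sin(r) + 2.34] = 4.64*cos(r)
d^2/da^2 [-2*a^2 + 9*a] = -4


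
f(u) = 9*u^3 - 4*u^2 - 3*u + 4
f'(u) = 27*u^2 - 8*u - 3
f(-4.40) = -826.90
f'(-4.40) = 554.92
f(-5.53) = -1623.74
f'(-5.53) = 866.92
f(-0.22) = 4.37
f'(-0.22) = 0.07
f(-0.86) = -2.10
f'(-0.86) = 23.85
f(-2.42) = -139.72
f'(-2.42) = 174.48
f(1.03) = 6.50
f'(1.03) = 17.40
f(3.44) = 312.71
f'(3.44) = 288.99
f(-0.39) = 4.03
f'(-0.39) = 4.23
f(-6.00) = -2066.00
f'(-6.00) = 1017.00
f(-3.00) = -266.00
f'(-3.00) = 264.00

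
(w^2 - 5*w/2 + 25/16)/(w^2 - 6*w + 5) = (16*w^2 - 40*w + 25)/(16*(w^2 - 6*w + 5))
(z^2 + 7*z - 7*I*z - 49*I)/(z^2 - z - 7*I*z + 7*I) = (z + 7)/(z - 1)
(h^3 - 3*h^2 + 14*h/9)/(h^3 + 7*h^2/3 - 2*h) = (h - 7/3)/(h + 3)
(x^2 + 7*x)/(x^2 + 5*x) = (x + 7)/(x + 5)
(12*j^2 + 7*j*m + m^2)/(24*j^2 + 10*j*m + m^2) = (3*j + m)/(6*j + m)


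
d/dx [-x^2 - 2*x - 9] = -2*x - 2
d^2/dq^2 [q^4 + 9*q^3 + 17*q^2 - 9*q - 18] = 12*q^2 + 54*q + 34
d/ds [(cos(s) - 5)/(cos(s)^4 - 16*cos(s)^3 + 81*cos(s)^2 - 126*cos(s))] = (3*cos(s)^4 - 52*cos(s)^3 + 321*cos(s)^2 - 810*cos(s) + 630)*sin(s)/((cos(s) - 7)^2*(cos(s) - 6)^2*(cos(s) - 3)^2*cos(s)^2)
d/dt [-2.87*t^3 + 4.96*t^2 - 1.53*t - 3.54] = -8.61*t^2 + 9.92*t - 1.53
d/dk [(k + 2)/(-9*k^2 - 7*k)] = (9*k^2 + 36*k + 14)/(k^2*(81*k^2 + 126*k + 49))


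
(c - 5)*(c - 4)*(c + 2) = c^3 - 7*c^2 + 2*c + 40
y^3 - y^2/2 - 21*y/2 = y*(y - 7/2)*(y + 3)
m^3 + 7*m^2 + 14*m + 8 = (m + 1)*(m + 2)*(m + 4)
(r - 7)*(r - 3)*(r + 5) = r^3 - 5*r^2 - 29*r + 105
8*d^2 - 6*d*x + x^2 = (-4*d + x)*(-2*d + x)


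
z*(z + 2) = z^2 + 2*z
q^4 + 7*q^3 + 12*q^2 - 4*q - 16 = (q - 1)*(q + 2)^2*(q + 4)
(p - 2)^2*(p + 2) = p^3 - 2*p^2 - 4*p + 8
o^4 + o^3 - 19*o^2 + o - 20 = (o - 4)*(o + 5)*(o - I)*(o + I)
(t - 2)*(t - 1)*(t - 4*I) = t^3 - 3*t^2 - 4*I*t^2 + 2*t + 12*I*t - 8*I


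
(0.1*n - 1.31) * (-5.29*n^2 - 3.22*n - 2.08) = -0.529*n^3 + 6.6079*n^2 + 4.0102*n + 2.7248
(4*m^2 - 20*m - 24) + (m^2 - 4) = 5*m^2 - 20*m - 28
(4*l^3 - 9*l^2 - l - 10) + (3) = 4*l^3 - 9*l^2 - l - 7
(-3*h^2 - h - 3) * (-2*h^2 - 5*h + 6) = 6*h^4 + 17*h^3 - 7*h^2 + 9*h - 18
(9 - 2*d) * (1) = 9 - 2*d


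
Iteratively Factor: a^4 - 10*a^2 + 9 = (a + 3)*(a^3 - 3*a^2 - a + 3) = (a + 1)*(a + 3)*(a^2 - 4*a + 3) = (a - 1)*(a + 1)*(a + 3)*(a - 3)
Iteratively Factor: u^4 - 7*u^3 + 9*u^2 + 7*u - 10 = (u + 1)*(u^3 - 8*u^2 + 17*u - 10) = (u - 1)*(u + 1)*(u^2 - 7*u + 10) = (u - 2)*(u - 1)*(u + 1)*(u - 5)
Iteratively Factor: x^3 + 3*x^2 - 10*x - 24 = (x + 4)*(x^2 - x - 6) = (x + 2)*(x + 4)*(x - 3)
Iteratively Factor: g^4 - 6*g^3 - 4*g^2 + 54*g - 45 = (g + 3)*(g^3 - 9*g^2 + 23*g - 15) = (g - 3)*(g + 3)*(g^2 - 6*g + 5) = (g - 5)*(g - 3)*(g + 3)*(g - 1)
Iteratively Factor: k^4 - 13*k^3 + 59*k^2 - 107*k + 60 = (k - 4)*(k^3 - 9*k^2 + 23*k - 15) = (k - 5)*(k - 4)*(k^2 - 4*k + 3) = (k - 5)*(k - 4)*(k - 1)*(k - 3)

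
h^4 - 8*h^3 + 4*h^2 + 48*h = h*(h - 6)*(h - 4)*(h + 2)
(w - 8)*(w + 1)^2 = w^3 - 6*w^2 - 15*w - 8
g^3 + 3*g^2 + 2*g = g*(g + 1)*(g + 2)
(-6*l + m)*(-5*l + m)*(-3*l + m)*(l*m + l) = -90*l^4*m - 90*l^4 + 63*l^3*m^2 + 63*l^3*m - 14*l^2*m^3 - 14*l^2*m^2 + l*m^4 + l*m^3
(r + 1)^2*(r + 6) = r^3 + 8*r^2 + 13*r + 6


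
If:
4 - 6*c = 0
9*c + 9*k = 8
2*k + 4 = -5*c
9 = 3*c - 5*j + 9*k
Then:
No Solution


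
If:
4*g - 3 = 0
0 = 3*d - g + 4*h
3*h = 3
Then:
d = -13/12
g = 3/4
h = 1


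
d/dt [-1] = 0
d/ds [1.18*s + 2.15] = 1.18000000000000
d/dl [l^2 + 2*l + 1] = 2*l + 2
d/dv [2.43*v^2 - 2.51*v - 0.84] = 4.86*v - 2.51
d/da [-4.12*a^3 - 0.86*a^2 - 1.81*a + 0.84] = -12.36*a^2 - 1.72*a - 1.81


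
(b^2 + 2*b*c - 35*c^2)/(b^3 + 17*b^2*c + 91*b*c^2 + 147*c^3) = (b - 5*c)/(b^2 + 10*b*c + 21*c^2)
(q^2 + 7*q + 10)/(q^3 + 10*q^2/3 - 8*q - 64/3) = 3*(q + 5)/(3*q^2 + 4*q - 32)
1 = 1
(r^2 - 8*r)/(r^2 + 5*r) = (r - 8)/(r + 5)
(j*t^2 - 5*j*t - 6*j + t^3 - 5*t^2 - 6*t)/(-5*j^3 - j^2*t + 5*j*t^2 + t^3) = (t^2 - 5*t - 6)/(-5*j^2 + 4*j*t + t^2)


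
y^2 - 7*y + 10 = (y - 5)*(y - 2)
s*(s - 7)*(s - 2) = s^3 - 9*s^2 + 14*s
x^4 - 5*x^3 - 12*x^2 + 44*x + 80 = (x - 5)*(x - 4)*(x + 2)^2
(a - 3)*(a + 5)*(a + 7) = a^3 + 9*a^2 - a - 105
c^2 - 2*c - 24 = (c - 6)*(c + 4)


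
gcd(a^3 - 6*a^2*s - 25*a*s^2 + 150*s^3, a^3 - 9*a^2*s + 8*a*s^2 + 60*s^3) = a^2 - 11*a*s + 30*s^2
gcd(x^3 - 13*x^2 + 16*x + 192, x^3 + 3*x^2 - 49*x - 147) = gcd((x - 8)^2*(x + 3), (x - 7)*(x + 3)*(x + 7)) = x + 3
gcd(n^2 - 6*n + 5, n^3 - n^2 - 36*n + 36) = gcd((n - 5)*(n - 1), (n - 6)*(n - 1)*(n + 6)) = n - 1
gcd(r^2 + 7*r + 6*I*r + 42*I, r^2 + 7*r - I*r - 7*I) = r + 7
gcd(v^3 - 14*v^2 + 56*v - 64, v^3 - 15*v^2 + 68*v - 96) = v^2 - 12*v + 32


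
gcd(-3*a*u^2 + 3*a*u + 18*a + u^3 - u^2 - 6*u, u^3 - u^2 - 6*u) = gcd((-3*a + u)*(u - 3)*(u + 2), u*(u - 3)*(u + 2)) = u^2 - u - 6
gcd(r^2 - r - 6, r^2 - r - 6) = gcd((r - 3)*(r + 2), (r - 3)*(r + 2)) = r^2 - r - 6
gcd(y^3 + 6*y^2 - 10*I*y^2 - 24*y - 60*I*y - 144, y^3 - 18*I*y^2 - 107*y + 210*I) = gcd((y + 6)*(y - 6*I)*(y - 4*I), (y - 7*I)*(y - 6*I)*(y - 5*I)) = y - 6*I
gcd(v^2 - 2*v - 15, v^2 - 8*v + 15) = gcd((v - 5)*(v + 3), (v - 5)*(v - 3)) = v - 5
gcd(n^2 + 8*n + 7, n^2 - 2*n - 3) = n + 1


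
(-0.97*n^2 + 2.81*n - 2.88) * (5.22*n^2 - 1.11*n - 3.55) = -5.0634*n^4 + 15.7449*n^3 - 14.7092*n^2 - 6.7787*n + 10.224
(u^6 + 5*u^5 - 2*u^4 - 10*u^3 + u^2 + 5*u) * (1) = u^6 + 5*u^5 - 2*u^4 - 10*u^3 + u^2 + 5*u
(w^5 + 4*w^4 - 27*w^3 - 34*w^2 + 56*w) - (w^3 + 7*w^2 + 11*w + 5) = w^5 + 4*w^4 - 28*w^3 - 41*w^2 + 45*w - 5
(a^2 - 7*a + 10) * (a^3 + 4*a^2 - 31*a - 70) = a^5 - 3*a^4 - 49*a^3 + 187*a^2 + 180*a - 700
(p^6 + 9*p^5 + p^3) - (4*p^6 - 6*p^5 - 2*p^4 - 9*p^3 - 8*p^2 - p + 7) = -3*p^6 + 15*p^5 + 2*p^4 + 10*p^3 + 8*p^2 + p - 7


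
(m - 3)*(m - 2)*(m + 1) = m^3 - 4*m^2 + m + 6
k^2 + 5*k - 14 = (k - 2)*(k + 7)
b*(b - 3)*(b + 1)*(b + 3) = b^4 + b^3 - 9*b^2 - 9*b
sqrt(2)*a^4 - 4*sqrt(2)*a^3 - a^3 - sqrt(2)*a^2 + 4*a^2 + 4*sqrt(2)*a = a*(a - 4)*(a - sqrt(2))*(sqrt(2)*a + 1)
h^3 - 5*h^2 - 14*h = h*(h - 7)*(h + 2)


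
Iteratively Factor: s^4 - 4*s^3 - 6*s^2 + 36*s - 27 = (s - 1)*(s^3 - 3*s^2 - 9*s + 27) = (s - 1)*(s + 3)*(s^2 - 6*s + 9) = (s - 3)*(s - 1)*(s + 3)*(s - 3)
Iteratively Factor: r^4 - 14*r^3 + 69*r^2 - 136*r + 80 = (r - 4)*(r^3 - 10*r^2 + 29*r - 20) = (r - 4)^2*(r^2 - 6*r + 5) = (r - 5)*(r - 4)^2*(r - 1)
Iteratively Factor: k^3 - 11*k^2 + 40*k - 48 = (k - 4)*(k^2 - 7*k + 12) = (k - 4)^2*(k - 3)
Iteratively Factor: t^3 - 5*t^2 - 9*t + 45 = (t + 3)*(t^2 - 8*t + 15) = (t - 3)*(t + 3)*(t - 5)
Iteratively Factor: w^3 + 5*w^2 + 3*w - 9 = (w - 1)*(w^2 + 6*w + 9) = (w - 1)*(w + 3)*(w + 3)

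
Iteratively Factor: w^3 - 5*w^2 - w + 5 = (w + 1)*(w^2 - 6*w + 5) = (w - 5)*(w + 1)*(w - 1)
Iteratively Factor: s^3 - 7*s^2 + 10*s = (s - 5)*(s^2 - 2*s) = (s - 5)*(s - 2)*(s)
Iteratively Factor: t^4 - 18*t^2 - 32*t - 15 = (t - 5)*(t^3 + 5*t^2 + 7*t + 3) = (t - 5)*(t + 3)*(t^2 + 2*t + 1) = (t - 5)*(t + 1)*(t + 3)*(t + 1)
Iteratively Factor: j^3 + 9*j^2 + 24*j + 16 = (j + 4)*(j^2 + 5*j + 4) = (j + 4)^2*(j + 1)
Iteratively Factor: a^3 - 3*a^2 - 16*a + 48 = (a - 4)*(a^2 + a - 12) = (a - 4)*(a - 3)*(a + 4)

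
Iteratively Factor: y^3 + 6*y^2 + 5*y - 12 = (y - 1)*(y^2 + 7*y + 12) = (y - 1)*(y + 3)*(y + 4)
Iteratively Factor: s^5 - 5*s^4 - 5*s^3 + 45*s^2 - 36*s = (s - 1)*(s^4 - 4*s^3 - 9*s^2 + 36*s) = (s - 1)*(s + 3)*(s^3 - 7*s^2 + 12*s) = (s - 4)*(s - 1)*(s + 3)*(s^2 - 3*s) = s*(s - 4)*(s - 1)*(s + 3)*(s - 3)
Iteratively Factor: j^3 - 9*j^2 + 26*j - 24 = (j - 3)*(j^2 - 6*j + 8) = (j - 4)*(j - 3)*(j - 2)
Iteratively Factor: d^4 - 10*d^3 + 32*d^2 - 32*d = (d - 2)*(d^3 - 8*d^2 + 16*d) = d*(d - 2)*(d^2 - 8*d + 16) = d*(d - 4)*(d - 2)*(d - 4)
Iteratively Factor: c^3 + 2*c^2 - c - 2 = (c + 2)*(c^2 - 1) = (c - 1)*(c + 2)*(c + 1)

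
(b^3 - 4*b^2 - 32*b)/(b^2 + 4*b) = b - 8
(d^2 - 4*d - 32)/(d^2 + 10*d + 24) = (d - 8)/(d + 6)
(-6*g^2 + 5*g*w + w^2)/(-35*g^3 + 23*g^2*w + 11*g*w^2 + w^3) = (6*g + w)/(35*g^2 + 12*g*w + w^2)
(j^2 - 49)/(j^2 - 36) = (j^2 - 49)/(j^2 - 36)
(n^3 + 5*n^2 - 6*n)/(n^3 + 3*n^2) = (n^2 + 5*n - 6)/(n*(n + 3))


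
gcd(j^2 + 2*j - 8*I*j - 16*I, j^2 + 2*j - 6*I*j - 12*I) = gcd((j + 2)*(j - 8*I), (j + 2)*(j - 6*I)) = j + 2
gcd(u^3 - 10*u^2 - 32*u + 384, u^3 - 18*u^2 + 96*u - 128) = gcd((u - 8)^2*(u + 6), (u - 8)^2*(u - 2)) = u^2 - 16*u + 64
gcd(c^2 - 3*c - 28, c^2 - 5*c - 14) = c - 7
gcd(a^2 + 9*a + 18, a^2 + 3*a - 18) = a + 6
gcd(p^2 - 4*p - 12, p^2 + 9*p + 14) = p + 2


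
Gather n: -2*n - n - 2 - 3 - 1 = -3*n - 6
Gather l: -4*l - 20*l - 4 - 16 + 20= -24*l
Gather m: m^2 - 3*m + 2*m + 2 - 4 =m^2 - m - 2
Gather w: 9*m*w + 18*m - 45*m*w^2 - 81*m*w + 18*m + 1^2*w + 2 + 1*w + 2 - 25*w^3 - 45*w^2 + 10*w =36*m - 25*w^3 + w^2*(-45*m - 45) + w*(12 - 72*m) + 4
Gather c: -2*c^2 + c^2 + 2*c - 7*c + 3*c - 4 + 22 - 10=-c^2 - 2*c + 8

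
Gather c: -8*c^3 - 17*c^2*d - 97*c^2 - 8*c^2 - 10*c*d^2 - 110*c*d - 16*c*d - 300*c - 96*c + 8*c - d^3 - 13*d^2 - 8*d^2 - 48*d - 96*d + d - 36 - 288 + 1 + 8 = -8*c^3 + c^2*(-17*d - 105) + c*(-10*d^2 - 126*d - 388) - d^3 - 21*d^2 - 143*d - 315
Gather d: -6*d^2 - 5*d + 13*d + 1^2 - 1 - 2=-6*d^2 + 8*d - 2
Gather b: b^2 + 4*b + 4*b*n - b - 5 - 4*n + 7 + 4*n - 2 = b^2 + b*(4*n + 3)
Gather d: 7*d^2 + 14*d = 7*d^2 + 14*d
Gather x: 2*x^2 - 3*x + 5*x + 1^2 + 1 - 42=2*x^2 + 2*x - 40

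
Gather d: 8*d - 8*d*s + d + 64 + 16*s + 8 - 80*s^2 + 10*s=d*(9 - 8*s) - 80*s^2 + 26*s + 72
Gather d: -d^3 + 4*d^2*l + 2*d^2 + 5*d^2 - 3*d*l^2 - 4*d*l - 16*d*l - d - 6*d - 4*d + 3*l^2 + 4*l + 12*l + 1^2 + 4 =-d^3 + d^2*(4*l + 7) + d*(-3*l^2 - 20*l - 11) + 3*l^2 + 16*l + 5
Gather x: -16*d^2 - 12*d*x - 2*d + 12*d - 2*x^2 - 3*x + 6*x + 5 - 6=-16*d^2 + 10*d - 2*x^2 + x*(3 - 12*d) - 1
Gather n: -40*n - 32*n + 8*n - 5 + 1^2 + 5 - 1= -64*n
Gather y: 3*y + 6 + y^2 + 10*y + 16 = y^2 + 13*y + 22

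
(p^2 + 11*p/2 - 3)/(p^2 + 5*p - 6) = (p - 1/2)/(p - 1)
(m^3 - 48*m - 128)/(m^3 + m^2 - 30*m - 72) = (m^2 - 4*m - 32)/(m^2 - 3*m - 18)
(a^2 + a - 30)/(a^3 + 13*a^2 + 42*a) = (a - 5)/(a*(a + 7))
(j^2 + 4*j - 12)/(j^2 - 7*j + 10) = (j + 6)/(j - 5)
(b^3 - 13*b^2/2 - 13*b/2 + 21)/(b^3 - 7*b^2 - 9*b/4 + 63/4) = 2*(b + 2)/(2*b + 3)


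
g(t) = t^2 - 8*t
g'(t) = 2*t - 8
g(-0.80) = 7.04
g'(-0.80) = -9.60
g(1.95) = -11.80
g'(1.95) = -4.10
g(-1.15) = 10.52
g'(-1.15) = -10.30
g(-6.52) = 94.67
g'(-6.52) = -21.04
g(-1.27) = 11.77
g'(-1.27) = -10.54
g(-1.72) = 16.72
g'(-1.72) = -11.44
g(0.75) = -5.44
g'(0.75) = -6.50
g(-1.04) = 9.40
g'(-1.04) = -10.08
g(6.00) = -12.00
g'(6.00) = 4.00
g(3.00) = -15.00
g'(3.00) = -2.00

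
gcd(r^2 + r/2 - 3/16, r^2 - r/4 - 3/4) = r + 3/4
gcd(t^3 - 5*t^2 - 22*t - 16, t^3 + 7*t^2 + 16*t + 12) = t + 2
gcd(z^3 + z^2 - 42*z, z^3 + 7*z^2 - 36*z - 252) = z^2 + z - 42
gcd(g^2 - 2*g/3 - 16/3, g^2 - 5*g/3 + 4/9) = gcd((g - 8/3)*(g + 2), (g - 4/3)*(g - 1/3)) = 1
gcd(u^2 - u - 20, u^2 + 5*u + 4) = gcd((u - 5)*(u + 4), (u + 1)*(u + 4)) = u + 4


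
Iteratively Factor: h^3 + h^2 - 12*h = (h + 4)*(h^2 - 3*h) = (h - 3)*(h + 4)*(h)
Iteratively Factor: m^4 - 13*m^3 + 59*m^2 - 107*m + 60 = (m - 5)*(m^3 - 8*m^2 + 19*m - 12) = (m - 5)*(m - 4)*(m^2 - 4*m + 3) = (m - 5)*(m - 4)*(m - 3)*(m - 1)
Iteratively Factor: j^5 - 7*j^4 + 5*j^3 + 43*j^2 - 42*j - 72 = (j - 4)*(j^4 - 3*j^3 - 7*j^2 + 15*j + 18) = (j - 4)*(j + 1)*(j^3 - 4*j^2 - 3*j + 18) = (j - 4)*(j - 3)*(j + 1)*(j^2 - j - 6) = (j - 4)*(j - 3)*(j + 1)*(j + 2)*(j - 3)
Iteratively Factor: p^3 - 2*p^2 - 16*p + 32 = (p + 4)*(p^2 - 6*p + 8) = (p - 4)*(p + 4)*(p - 2)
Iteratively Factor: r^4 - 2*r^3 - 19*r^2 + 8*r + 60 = (r - 2)*(r^3 - 19*r - 30) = (r - 2)*(r + 3)*(r^2 - 3*r - 10) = (r - 5)*(r - 2)*(r + 3)*(r + 2)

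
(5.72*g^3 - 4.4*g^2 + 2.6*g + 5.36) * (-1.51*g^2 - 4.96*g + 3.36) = -8.6372*g^5 - 21.7272*g^4 + 37.1172*g^3 - 35.7736*g^2 - 17.8496*g + 18.0096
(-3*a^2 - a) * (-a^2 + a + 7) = 3*a^4 - 2*a^3 - 22*a^2 - 7*a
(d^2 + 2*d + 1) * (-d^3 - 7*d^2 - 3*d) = -d^5 - 9*d^4 - 18*d^3 - 13*d^2 - 3*d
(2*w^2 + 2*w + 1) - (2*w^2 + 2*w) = 1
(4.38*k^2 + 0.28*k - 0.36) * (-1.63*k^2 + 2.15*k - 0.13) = -7.1394*k^4 + 8.9606*k^3 + 0.6194*k^2 - 0.8104*k + 0.0468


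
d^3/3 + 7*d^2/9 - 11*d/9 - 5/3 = (d/3 + 1/3)*(d - 5/3)*(d + 3)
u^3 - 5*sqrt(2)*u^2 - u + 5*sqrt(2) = (u - 1)*(u + 1)*(u - 5*sqrt(2))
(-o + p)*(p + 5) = -o*p - 5*o + p^2 + 5*p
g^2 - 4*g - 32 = (g - 8)*(g + 4)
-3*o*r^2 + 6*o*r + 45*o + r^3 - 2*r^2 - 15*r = (-3*o + r)*(r - 5)*(r + 3)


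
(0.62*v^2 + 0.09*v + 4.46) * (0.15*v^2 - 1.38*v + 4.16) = 0.093*v^4 - 0.8421*v^3 + 3.124*v^2 - 5.7804*v + 18.5536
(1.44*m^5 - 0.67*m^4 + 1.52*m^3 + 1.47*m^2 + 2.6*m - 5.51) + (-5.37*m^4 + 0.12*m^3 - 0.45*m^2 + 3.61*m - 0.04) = 1.44*m^5 - 6.04*m^4 + 1.64*m^3 + 1.02*m^2 + 6.21*m - 5.55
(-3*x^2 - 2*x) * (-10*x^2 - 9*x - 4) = 30*x^4 + 47*x^3 + 30*x^2 + 8*x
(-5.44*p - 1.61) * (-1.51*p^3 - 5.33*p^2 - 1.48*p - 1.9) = 8.2144*p^4 + 31.4263*p^3 + 16.6325*p^2 + 12.7188*p + 3.059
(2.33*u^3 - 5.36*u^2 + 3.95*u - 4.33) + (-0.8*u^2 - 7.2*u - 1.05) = 2.33*u^3 - 6.16*u^2 - 3.25*u - 5.38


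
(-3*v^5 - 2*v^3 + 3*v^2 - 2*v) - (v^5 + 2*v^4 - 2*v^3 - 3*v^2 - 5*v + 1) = -4*v^5 - 2*v^4 + 6*v^2 + 3*v - 1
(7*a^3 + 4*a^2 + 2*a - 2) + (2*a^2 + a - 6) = 7*a^3 + 6*a^2 + 3*a - 8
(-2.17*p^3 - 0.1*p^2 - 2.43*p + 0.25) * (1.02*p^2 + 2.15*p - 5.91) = -2.2134*p^5 - 4.7675*p^4 + 10.1311*p^3 - 4.3785*p^2 + 14.8988*p - 1.4775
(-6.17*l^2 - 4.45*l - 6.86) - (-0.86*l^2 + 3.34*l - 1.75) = -5.31*l^2 - 7.79*l - 5.11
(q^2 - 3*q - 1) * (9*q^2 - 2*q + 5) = 9*q^4 - 29*q^3 + 2*q^2 - 13*q - 5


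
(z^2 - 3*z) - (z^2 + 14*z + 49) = -17*z - 49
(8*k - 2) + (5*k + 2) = 13*k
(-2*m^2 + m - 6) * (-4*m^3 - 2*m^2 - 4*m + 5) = 8*m^5 + 30*m^3 - 2*m^2 + 29*m - 30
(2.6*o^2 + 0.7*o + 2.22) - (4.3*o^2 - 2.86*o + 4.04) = -1.7*o^2 + 3.56*o - 1.82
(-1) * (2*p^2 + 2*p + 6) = -2*p^2 - 2*p - 6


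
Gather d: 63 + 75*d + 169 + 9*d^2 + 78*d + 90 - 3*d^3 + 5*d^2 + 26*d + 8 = -3*d^3 + 14*d^2 + 179*d + 330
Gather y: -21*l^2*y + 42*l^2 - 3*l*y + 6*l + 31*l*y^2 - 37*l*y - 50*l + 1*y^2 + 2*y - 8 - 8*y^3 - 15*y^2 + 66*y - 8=42*l^2 - 44*l - 8*y^3 + y^2*(31*l - 14) + y*(-21*l^2 - 40*l + 68) - 16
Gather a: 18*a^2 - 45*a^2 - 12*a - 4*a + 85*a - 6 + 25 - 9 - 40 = -27*a^2 + 69*a - 30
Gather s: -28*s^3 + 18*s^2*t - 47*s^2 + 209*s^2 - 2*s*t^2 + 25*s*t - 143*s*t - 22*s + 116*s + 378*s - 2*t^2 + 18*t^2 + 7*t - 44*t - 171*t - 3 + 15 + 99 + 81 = -28*s^3 + s^2*(18*t + 162) + s*(-2*t^2 - 118*t + 472) + 16*t^2 - 208*t + 192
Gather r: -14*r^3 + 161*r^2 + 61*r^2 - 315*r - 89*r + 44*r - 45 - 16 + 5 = -14*r^3 + 222*r^2 - 360*r - 56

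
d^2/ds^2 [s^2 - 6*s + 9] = 2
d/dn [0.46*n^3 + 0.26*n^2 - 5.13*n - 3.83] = 1.38*n^2 + 0.52*n - 5.13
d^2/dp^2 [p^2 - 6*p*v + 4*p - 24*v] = 2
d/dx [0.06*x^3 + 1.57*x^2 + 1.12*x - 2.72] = 0.18*x^2 + 3.14*x + 1.12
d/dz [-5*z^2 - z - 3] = -10*z - 1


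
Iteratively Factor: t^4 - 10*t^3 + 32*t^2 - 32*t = (t - 4)*(t^3 - 6*t^2 + 8*t) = (t - 4)^2*(t^2 - 2*t) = t*(t - 4)^2*(t - 2)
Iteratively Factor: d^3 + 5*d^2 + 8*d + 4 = (d + 2)*(d^2 + 3*d + 2) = (d + 2)^2*(d + 1)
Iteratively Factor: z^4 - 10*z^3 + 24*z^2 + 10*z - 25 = (z - 1)*(z^3 - 9*z^2 + 15*z + 25) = (z - 5)*(z - 1)*(z^2 - 4*z - 5) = (z - 5)*(z - 1)*(z + 1)*(z - 5)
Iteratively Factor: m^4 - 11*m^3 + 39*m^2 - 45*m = (m - 3)*(m^3 - 8*m^2 + 15*m) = (m - 5)*(m - 3)*(m^2 - 3*m) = (m - 5)*(m - 3)^2*(m)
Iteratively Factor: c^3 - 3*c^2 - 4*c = (c - 4)*(c^2 + c) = c*(c - 4)*(c + 1)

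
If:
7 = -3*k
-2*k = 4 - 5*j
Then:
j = -2/15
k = -7/3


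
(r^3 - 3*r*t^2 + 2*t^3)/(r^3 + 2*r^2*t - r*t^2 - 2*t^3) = (r - t)/(r + t)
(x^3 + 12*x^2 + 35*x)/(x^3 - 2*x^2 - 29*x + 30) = x*(x + 7)/(x^2 - 7*x + 6)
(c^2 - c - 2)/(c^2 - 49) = (c^2 - c - 2)/(c^2 - 49)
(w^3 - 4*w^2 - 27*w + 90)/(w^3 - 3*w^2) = (w^2 - w - 30)/w^2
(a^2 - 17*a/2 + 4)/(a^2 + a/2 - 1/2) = (a - 8)/(a + 1)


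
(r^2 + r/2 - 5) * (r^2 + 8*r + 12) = r^4 + 17*r^3/2 + 11*r^2 - 34*r - 60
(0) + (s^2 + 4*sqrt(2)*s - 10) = s^2 + 4*sqrt(2)*s - 10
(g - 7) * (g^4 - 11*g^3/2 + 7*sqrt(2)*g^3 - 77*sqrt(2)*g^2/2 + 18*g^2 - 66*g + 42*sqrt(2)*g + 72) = g^5 - 25*g^4/2 + 7*sqrt(2)*g^4 - 175*sqrt(2)*g^3/2 + 113*g^3/2 - 192*g^2 + 623*sqrt(2)*g^2/2 - 294*sqrt(2)*g + 534*g - 504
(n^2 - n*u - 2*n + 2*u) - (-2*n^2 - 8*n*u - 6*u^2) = 3*n^2 + 7*n*u - 2*n + 6*u^2 + 2*u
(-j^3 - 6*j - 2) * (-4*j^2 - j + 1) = 4*j^5 + j^4 + 23*j^3 + 14*j^2 - 4*j - 2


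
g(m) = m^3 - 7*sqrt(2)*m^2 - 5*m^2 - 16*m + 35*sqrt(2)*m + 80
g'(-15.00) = 1155.48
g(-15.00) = -7149.85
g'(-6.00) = 320.29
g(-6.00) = -873.37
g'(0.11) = 30.26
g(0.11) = 83.51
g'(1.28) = 0.27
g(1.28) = 100.56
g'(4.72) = -40.32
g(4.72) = 11.33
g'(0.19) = 27.94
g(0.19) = 85.83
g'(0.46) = 20.42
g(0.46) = 92.35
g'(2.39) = -20.59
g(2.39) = 88.60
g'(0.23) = 26.80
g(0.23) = 86.93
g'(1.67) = -7.90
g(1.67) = 99.05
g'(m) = 3*m^2 - 14*sqrt(2)*m - 10*m - 16 + 35*sqrt(2)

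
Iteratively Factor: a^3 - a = (a)*(a^2 - 1) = a*(a - 1)*(a + 1)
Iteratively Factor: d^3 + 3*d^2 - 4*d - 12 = (d + 3)*(d^2 - 4) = (d + 2)*(d + 3)*(d - 2)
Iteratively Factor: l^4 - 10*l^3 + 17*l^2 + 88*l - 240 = (l - 5)*(l^3 - 5*l^2 - 8*l + 48) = (l - 5)*(l + 3)*(l^2 - 8*l + 16) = (l - 5)*(l - 4)*(l + 3)*(l - 4)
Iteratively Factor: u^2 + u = (u)*(u + 1)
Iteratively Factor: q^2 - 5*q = (q - 5)*(q)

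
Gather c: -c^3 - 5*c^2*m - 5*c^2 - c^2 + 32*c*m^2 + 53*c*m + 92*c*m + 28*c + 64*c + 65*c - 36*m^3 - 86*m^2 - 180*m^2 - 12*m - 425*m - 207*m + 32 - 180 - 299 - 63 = -c^3 + c^2*(-5*m - 6) + c*(32*m^2 + 145*m + 157) - 36*m^3 - 266*m^2 - 644*m - 510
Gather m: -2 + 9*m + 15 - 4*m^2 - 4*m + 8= -4*m^2 + 5*m + 21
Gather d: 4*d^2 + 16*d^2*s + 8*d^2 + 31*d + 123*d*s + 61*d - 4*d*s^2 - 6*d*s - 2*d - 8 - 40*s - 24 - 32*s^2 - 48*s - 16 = d^2*(16*s + 12) + d*(-4*s^2 + 117*s + 90) - 32*s^2 - 88*s - 48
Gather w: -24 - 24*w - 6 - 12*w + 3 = -36*w - 27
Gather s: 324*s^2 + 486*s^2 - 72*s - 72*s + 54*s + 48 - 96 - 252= 810*s^2 - 90*s - 300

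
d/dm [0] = 0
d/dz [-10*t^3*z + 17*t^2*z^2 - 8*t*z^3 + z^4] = -10*t^3 + 34*t^2*z - 24*t*z^2 + 4*z^3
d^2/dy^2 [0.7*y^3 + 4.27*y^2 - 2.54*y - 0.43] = 4.2*y + 8.54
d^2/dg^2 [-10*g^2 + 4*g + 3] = -20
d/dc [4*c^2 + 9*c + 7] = 8*c + 9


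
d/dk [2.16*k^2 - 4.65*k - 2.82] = 4.32*k - 4.65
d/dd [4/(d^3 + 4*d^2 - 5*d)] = 4*(-3*d^2 - 8*d + 5)/(d^2*(d^2 + 4*d - 5)^2)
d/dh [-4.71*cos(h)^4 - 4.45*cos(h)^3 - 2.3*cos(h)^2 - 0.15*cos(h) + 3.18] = (18.84*cos(h)^3 + 13.35*cos(h)^2 + 4.6*cos(h) + 0.15)*sin(h)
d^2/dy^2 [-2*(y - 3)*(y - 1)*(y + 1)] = 12 - 12*y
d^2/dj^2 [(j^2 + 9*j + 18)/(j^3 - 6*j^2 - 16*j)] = 2*(j^6 + 27*j^5 - 6*j^4 - 492*j^3 + 1080*j^2 + 5184*j + 4608)/(j^3*(j^6 - 18*j^5 + 60*j^4 + 360*j^3 - 960*j^2 - 4608*j - 4096))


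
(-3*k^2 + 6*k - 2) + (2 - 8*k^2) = -11*k^2 + 6*k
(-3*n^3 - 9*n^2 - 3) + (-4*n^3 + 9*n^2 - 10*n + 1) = -7*n^3 - 10*n - 2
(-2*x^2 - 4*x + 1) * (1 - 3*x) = 6*x^3 + 10*x^2 - 7*x + 1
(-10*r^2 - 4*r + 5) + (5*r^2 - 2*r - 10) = -5*r^2 - 6*r - 5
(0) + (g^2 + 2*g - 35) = g^2 + 2*g - 35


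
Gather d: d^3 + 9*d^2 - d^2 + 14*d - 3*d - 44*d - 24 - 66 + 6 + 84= d^3 + 8*d^2 - 33*d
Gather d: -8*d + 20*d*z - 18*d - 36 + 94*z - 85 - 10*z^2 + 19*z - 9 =d*(20*z - 26) - 10*z^2 + 113*z - 130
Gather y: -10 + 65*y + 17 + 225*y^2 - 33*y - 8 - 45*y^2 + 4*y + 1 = 180*y^2 + 36*y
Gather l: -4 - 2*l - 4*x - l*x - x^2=l*(-x - 2) - x^2 - 4*x - 4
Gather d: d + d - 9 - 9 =2*d - 18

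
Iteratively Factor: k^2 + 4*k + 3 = (k + 3)*(k + 1)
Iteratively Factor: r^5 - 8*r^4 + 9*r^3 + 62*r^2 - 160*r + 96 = (r + 3)*(r^4 - 11*r^3 + 42*r^2 - 64*r + 32) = (r - 2)*(r + 3)*(r^3 - 9*r^2 + 24*r - 16) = (r - 4)*(r - 2)*(r + 3)*(r^2 - 5*r + 4) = (r - 4)^2*(r - 2)*(r + 3)*(r - 1)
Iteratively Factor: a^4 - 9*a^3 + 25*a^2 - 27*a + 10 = (a - 2)*(a^3 - 7*a^2 + 11*a - 5) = (a - 2)*(a - 1)*(a^2 - 6*a + 5) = (a - 2)*(a - 1)^2*(a - 5)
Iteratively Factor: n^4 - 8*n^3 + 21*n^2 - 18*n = (n - 3)*(n^3 - 5*n^2 + 6*n) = (n - 3)^2*(n^2 - 2*n) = (n - 3)^2*(n - 2)*(n)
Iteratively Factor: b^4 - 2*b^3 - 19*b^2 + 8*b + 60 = (b - 5)*(b^3 + 3*b^2 - 4*b - 12) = (b - 5)*(b - 2)*(b^2 + 5*b + 6) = (b - 5)*(b - 2)*(b + 3)*(b + 2)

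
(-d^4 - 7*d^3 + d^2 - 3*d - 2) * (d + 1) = -d^5 - 8*d^4 - 6*d^3 - 2*d^2 - 5*d - 2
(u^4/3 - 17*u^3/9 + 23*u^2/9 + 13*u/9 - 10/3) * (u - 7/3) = u^5/3 - 8*u^4/3 + 188*u^3/27 - 122*u^2/27 - 181*u/27 + 70/9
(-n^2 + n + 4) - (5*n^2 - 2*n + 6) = -6*n^2 + 3*n - 2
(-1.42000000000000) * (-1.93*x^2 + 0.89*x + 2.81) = 2.7406*x^2 - 1.2638*x - 3.9902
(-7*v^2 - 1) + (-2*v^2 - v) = -9*v^2 - v - 1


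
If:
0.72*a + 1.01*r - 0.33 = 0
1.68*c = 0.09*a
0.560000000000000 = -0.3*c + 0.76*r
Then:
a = -0.56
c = -0.03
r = 0.73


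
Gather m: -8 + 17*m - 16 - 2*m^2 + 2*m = -2*m^2 + 19*m - 24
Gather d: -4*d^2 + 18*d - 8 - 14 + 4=-4*d^2 + 18*d - 18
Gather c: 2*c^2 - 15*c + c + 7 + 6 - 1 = 2*c^2 - 14*c + 12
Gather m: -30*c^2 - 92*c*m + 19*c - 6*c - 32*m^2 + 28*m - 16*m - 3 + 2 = -30*c^2 + 13*c - 32*m^2 + m*(12 - 92*c) - 1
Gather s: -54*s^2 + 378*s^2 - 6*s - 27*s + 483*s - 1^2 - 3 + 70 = 324*s^2 + 450*s + 66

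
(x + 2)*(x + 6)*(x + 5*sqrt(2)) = x^3 + 5*sqrt(2)*x^2 + 8*x^2 + 12*x + 40*sqrt(2)*x + 60*sqrt(2)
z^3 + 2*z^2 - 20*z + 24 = (z - 2)^2*(z + 6)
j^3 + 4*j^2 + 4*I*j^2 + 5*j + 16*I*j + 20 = (j + 4)*(j - I)*(j + 5*I)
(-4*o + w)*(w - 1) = -4*o*w + 4*o + w^2 - w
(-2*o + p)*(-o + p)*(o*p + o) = 2*o^3*p + 2*o^3 - 3*o^2*p^2 - 3*o^2*p + o*p^3 + o*p^2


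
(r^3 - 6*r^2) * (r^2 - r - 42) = r^5 - 7*r^4 - 36*r^3 + 252*r^2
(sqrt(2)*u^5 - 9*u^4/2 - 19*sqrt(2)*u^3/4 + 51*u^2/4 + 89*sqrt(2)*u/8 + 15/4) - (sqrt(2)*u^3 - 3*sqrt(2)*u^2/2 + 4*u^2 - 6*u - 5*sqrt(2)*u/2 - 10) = sqrt(2)*u^5 - 9*u^4/2 - 23*sqrt(2)*u^3/4 + 3*sqrt(2)*u^2/2 + 35*u^2/4 + 6*u + 109*sqrt(2)*u/8 + 55/4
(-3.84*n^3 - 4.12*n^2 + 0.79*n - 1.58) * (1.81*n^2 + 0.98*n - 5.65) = -6.9504*n^5 - 11.2204*n^4 + 19.0883*n^3 + 21.1924*n^2 - 6.0119*n + 8.927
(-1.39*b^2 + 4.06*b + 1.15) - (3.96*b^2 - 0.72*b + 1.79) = -5.35*b^2 + 4.78*b - 0.64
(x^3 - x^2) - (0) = x^3 - x^2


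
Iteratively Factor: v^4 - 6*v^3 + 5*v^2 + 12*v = (v)*(v^3 - 6*v^2 + 5*v + 12) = v*(v - 4)*(v^2 - 2*v - 3) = v*(v - 4)*(v - 3)*(v + 1)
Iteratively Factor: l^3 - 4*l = (l)*(l^2 - 4) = l*(l - 2)*(l + 2)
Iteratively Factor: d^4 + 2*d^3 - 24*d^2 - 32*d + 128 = (d + 4)*(d^3 - 2*d^2 - 16*d + 32) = (d - 4)*(d + 4)*(d^2 + 2*d - 8) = (d - 4)*(d - 2)*(d + 4)*(d + 4)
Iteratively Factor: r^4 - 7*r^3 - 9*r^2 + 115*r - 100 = (r + 4)*(r^3 - 11*r^2 + 35*r - 25) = (r - 5)*(r + 4)*(r^2 - 6*r + 5) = (r - 5)*(r - 1)*(r + 4)*(r - 5)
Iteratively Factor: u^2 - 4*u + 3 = (u - 1)*(u - 3)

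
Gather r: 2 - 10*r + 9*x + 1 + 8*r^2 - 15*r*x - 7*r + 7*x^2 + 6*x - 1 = 8*r^2 + r*(-15*x - 17) + 7*x^2 + 15*x + 2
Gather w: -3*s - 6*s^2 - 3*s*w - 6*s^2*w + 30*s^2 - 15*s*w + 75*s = 24*s^2 + 72*s + w*(-6*s^2 - 18*s)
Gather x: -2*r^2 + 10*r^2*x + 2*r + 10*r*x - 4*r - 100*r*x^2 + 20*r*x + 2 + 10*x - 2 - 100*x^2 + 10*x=-2*r^2 - 2*r + x^2*(-100*r - 100) + x*(10*r^2 + 30*r + 20)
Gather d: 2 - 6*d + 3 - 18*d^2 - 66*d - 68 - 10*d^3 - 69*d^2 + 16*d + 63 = -10*d^3 - 87*d^2 - 56*d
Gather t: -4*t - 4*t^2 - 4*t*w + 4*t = -4*t^2 - 4*t*w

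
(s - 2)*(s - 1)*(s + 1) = s^3 - 2*s^2 - s + 2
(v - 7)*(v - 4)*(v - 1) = v^3 - 12*v^2 + 39*v - 28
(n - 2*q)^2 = n^2 - 4*n*q + 4*q^2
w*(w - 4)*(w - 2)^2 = w^4 - 8*w^3 + 20*w^2 - 16*w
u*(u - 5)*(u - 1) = u^3 - 6*u^2 + 5*u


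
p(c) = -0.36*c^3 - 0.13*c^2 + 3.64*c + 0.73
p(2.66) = 2.72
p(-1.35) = -3.54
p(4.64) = -21.14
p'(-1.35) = 2.02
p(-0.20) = -0.00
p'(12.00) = -155.00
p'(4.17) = -16.22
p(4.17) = -12.46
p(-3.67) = 3.42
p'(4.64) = -20.82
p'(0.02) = 3.63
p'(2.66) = -4.69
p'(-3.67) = -9.95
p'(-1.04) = 2.74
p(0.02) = 0.80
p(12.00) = -596.39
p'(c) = -1.08*c^2 - 0.26*c + 3.64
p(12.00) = -596.39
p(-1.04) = -2.79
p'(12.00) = -155.00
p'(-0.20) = 3.65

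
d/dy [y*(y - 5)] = 2*y - 5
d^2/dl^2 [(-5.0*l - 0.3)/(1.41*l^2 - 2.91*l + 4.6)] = (-(2.82*l - 2.91)*(5.0*l + 0.3)*(5.64*l - 5.82) + (42.3*l - 28.254)*(1.41*l^2 - 2.91*l + 4.6))/(1.41*l^2 - 2.91*l + 4.6)^3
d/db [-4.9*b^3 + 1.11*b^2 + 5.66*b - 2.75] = -14.7*b^2 + 2.22*b + 5.66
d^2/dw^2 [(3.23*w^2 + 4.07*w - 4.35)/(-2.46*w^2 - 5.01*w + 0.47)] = (30.3568919999999*w^3 + 135.539604*w^2 + 293.437656*w + 207.835538)/(14.886936*w^6 + 90.955548*w^5 + 176.705982*w^4 + 90.996129*w^3 - 33.760899*w^2 + 3.320127*w - 0.103823)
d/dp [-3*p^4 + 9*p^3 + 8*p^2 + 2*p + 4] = -12*p^3 + 27*p^2 + 16*p + 2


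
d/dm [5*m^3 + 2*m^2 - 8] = m*(15*m + 4)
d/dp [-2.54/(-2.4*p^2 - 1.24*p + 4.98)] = (-12.192*p - 3.1496)/(2.4*p^2 + 1.24*p - 4.98)^2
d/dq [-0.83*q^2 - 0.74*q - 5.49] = -1.66*q - 0.74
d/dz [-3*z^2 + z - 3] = 1 - 6*z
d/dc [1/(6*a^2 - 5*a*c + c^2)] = (5*a - 2*c)/(6*a^2 - 5*a*c + c^2)^2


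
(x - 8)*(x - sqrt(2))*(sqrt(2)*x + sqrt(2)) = sqrt(2)*x^3 - 7*sqrt(2)*x^2 - 2*x^2 - 8*sqrt(2)*x + 14*x + 16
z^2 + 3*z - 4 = (z - 1)*(z + 4)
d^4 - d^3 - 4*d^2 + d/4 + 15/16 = (d - 5/2)*(d - 1/2)*(d + 1/2)*(d + 3/2)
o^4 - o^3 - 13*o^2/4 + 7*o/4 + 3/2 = (o - 2)*(o - 1)*(o + 1/2)*(o + 3/2)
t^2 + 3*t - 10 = (t - 2)*(t + 5)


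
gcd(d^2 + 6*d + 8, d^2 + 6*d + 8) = d^2 + 6*d + 8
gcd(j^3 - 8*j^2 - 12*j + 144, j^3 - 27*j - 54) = j - 6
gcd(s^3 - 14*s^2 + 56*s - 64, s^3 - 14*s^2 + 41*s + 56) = s - 8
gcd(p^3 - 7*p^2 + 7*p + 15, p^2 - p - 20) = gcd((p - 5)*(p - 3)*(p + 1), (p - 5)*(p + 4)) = p - 5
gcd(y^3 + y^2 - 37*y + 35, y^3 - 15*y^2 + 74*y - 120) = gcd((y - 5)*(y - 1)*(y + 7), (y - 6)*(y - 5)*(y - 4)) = y - 5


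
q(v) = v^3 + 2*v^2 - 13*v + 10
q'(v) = 3*v^2 + 4*v - 13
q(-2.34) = 38.56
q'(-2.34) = -5.93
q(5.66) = 181.81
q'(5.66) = 105.75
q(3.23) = 22.57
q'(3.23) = 31.22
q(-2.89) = 40.14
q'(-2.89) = 0.50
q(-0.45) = 16.16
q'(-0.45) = -14.19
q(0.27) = 6.66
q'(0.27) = -11.70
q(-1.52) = 30.87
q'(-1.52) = -12.15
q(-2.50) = 39.38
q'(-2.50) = -4.25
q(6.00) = 220.00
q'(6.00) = 119.00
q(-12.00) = -1274.00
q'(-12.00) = 371.00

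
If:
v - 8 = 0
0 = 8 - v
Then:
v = 8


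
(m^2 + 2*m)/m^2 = (m + 2)/m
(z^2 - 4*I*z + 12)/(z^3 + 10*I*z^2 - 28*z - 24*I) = (z - 6*I)/(z^2 + 8*I*z - 12)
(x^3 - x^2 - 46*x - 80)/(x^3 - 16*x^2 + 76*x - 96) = (x^2 + 7*x + 10)/(x^2 - 8*x + 12)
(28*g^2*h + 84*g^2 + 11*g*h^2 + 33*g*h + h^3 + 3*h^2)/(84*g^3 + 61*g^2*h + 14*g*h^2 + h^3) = (h + 3)/(3*g + h)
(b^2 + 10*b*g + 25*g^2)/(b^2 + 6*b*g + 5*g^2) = (b + 5*g)/(b + g)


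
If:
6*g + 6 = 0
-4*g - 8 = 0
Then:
No Solution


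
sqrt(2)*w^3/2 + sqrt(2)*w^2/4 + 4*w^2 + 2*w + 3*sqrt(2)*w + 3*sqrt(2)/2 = (w + 1/2)*(w + 3*sqrt(2))*(sqrt(2)*w/2 + 1)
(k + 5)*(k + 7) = k^2 + 12*k + 35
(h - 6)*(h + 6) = h^2 - 36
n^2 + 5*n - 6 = (n - 1)*(n + 6)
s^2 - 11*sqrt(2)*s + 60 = (s - 6*sqrt(2))*(s - 5*sqrt(2))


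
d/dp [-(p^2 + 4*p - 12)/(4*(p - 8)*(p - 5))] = (17*p^2 - 104*p - 4)/(4*(p^4 - 26*p^3 + 249*p^2 - 1040*p + 1600))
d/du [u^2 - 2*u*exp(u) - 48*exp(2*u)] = -2*u*exp(u) + 2*u - 96*exp(2*u) - 2*exp(u)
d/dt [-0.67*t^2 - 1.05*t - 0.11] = -1.34*t - 1.05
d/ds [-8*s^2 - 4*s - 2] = -16*s - 4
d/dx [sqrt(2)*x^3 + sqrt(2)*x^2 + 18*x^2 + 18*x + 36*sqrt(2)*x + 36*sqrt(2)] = 3*sqrt(2)*x^2 + 2*sqrt(2)*x + 36*x + 18 + 36*sqrt(2)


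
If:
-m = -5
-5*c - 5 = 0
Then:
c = -1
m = 5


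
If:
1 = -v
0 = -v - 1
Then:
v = -1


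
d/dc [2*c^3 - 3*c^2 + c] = 6*c^2 - 6*c + 1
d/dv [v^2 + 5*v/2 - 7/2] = 2*v + 5/2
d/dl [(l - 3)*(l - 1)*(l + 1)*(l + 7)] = 4*l^3 + 12*l^2 - 44*l - 4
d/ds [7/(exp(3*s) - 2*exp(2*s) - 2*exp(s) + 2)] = (-21*exp(2*s) + 28*exp(s) + 14)*exp(s)/(exp(3*s) - 2*exp(2*s) - 2*exp(s) + 2)^2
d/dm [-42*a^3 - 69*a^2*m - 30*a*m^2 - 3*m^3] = -69*a^2 - 60*a*m - 9*m^2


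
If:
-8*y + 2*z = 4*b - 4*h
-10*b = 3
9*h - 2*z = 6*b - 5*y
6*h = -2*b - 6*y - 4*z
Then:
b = -3/10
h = -57/280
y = 33/280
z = 39/140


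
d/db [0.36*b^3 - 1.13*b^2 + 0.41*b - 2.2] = 1.08*b^2 - 2.26*b + 0.41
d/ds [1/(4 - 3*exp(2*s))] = 6*exp(2*s)/(3*exp(2*s) - 4)^2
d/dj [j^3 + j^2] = j*(3*j + 2)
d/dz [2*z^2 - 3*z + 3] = 4*z - 3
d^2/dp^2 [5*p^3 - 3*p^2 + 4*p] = 30*p - 6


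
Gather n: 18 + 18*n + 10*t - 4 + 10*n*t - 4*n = n*(10*t + 14) + 10*t + 14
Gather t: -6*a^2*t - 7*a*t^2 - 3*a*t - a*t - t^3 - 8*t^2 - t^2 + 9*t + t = -t^3 + t^2*(-7*a - 9) + t*(-6*a^2 - 4*a + 10)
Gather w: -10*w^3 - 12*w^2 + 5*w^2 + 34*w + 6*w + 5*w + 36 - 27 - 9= -10*w^3 - 7*w^2 + 45*w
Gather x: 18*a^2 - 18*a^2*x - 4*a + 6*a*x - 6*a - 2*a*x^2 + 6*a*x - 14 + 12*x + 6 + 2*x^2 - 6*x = 18*a^2 - 10*a + x^2*(2 - 2*a) + x*(-18*a^2 + 12*a + 6) - 8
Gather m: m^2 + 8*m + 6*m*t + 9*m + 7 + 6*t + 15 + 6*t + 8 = m^2 + m*(6*t + 17) + 12*t + 30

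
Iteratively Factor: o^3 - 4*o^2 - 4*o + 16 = (o + 2)*(o^2 - 6*o + 8) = (o - 2)*(o + 2)*(o - 4)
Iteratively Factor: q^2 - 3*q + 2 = (q - 1)*(q - 2)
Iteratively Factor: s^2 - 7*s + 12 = (s - 4)*(s - 3)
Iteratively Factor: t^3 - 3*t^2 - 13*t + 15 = (t - 1)*(t^2 - 2*t - 15) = (t - 5)*(t - 1)*(t + 3)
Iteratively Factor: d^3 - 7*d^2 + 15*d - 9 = (d - 3)*(d^2 - 4*d + 3) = (d - 3)*(d - 1)*(d - 3)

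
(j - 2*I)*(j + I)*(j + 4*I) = j^3 + 3*I*j^2 + 6*j + 8*I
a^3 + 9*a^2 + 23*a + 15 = (a + 1)*(a + 3)*(a + 5)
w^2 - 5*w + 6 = (w - 3)*(w - 2)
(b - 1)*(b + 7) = b^2 + 6*b - 7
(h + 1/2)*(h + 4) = h^2 + 9*h/2 + 2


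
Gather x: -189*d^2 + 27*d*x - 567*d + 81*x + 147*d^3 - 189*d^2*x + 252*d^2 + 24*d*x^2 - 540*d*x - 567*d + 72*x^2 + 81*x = 147*d^3 + 63*d^2 - 1134*d + x^2*(24*d + 72) + x*(-189*d^2 - 513*d + 162)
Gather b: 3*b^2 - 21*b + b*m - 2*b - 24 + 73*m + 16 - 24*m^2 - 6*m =3*b^2 + b*(m - 23) - 24*m^2 + 67*m - 8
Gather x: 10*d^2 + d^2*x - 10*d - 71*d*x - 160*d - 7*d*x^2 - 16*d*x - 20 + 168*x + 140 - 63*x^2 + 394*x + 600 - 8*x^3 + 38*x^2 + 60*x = 10*d^2 - 170*d - 8*x^3 + x^2*(-7*d - 25) + x*(d^2 - 87*d + 622) + 720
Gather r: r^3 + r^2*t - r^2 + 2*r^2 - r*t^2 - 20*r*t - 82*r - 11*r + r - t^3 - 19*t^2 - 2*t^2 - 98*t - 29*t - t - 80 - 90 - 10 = r^3 + r^2*(t + 1) + r*(-t^2 - 20*t - 92) - t^3 - 21*t^2 - 128*t - 180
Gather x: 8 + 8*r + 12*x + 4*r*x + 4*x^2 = 8*r + 4*x^2 + x*(4*r + 12) + 8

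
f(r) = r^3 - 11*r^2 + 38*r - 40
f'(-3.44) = 149.18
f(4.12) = -0.22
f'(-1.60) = 80.88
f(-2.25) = -192.58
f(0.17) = -33.85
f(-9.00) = -2002.00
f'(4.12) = -1.72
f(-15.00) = -6460.00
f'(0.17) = 34.35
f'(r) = 3*r^2 - 22*r + 38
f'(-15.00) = 1043.00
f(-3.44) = -341.60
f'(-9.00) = 479.00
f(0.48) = -24.18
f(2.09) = 0.50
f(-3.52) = -353.67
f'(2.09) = 5.12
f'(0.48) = 28.13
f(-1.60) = -133.06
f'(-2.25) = 102.69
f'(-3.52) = 152.61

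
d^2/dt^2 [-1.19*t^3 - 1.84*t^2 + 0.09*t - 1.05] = -7.14*t - 3.68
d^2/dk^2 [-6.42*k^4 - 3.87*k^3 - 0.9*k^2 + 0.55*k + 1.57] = -77.04*k^2 - 23.22*k - 1.8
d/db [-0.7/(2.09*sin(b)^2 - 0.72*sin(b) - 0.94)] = (2.926*sin(b) - 0.504)*cos(b)/(-2.09*sin(b)^2 + 0.72*sin(b) + 0.94)^2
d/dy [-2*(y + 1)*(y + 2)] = -4*y - 6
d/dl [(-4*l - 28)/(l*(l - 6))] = 4*(l^2 + 14*l - 42)/(l^2*(l^2 - 12*l + 36))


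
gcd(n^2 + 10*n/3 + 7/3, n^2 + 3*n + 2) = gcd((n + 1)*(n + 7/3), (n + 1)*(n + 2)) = n + 1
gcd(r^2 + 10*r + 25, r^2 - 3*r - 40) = r + 5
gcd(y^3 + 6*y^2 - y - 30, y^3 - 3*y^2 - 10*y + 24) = y^2 + y - 6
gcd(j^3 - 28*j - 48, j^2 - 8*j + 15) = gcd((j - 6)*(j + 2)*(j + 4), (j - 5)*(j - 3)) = 1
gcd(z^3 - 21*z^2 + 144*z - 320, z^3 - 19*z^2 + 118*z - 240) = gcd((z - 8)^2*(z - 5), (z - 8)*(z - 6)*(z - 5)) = z^2 - 13*z + 40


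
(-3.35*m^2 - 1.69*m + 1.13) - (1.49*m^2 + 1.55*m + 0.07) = -4.84*m^2 - 3.24*m + 1.06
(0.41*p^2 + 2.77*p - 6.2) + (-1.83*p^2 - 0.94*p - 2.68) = -1.42*p^2 + 1.83*p - 8.88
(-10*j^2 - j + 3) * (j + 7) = -10*j^3 - 71*j^2 - 4*j + 21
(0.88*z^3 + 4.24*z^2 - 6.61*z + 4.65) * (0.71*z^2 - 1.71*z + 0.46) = 0.6248*z^5 + 1.5056*z^4 - 11.5387*z^3 + 16.555*z^2 - 10.9921*z + 2.139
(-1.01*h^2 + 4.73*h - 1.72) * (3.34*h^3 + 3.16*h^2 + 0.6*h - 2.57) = -3.3734*h^5 + 12.6066*h^4 + 8.596*h^3 - 0.00150000000000006*h^2 - 13.1881*h + 4.4204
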